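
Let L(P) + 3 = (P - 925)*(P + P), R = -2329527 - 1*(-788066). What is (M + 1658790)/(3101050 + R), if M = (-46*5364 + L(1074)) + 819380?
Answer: 2551475/1559589 ≈ 1.6360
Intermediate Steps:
R = -1541461 (R = -2329527 + 788066 = -1541461)
L(P) = -3 + 2*P*(-925 + P) (L(P) = -3 + (P - 925)*(P + P) = -3 + (-925 + P)*(2*P) = -3 + 2*P*(-925 + P))
M = 892685 (M = (-46*5364 + (-3 - 1850*1074 + 2*1074**2)) + 819380 = (-246744 + (-3 - 1986900 + 2*1153476)) + 819380 = (-246744 + (-3 - 1986900 + 2306952)) + 819380 = (-246744 + 320049) + 819380 = 73305 + 819380 = 892685)
(M + 1658790)/(3101050 + R) = (892685 + 1658790)/(3101050 - 1541461) = 2551475/1559589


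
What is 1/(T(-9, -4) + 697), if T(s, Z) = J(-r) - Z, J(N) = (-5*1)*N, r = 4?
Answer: 1/721 ≈ 0.0013870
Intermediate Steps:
J(N) = -5*N
T(s, Z) = 20 - Z (T(s, Z) = -(-5)*4 - Z = -5*(-4) - Z = 20 - Z)
1/(T(-9, -4) + 697) = 1/((20 - 1*(-4)) + 697) = 1/((20 + 4) + 697) = 1/(24 + 697) = 1/721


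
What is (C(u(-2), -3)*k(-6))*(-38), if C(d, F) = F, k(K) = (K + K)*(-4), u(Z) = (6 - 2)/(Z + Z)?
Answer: 5472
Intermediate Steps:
u(Z) = 2/Z (u(Z) = 4/((2*Z)) = 4*(1/(2*Z)) = 2/Z)
k(K) = -8*K (k(K) = (2*K)*(-4) = -8*K)
(C(u(-2), -3)*k(-6))*(-38) = -(-24)*(-6)*(-38) = -3*48*(-38) = -144*(-38) = 5472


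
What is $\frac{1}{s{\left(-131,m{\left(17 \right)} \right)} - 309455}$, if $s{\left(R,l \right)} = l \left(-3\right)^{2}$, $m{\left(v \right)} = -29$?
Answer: $- \frac{1}{309716} \approx -3.2288 \cdot 10^{-6}$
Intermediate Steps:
$s{\left(R,l \right)} = 9 l$ ($s{\left(R,l \right)} = l 9 = 9 l$)
$\frac{1}{s{\left(-131,m{\left(17 \right)} \right)} - 309455} = \frac{1}{9 \left(-29\right) - 309455} = \frac{1}{-261 - 309455} = \frac{1}{-309716} = - \frac{1}{309716}$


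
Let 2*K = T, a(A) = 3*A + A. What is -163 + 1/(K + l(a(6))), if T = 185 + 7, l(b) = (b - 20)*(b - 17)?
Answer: -20211/124 ≈ -162.99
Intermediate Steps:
a(A) = 4*A
l(b) = (-20 + b)*(-17 + b)
T = 192
K = 96 (K = (½)*192 = 96)
-163 + 1/(K + l(a(6))) = -163 + 1/(96 + (340 + (4*6)² - 148*6)) = -163 + 1/(96 + (340 + 24² - 37*24)) = -163 + 1/(96 + (340 + 576 - 888)) = -163 + 1/(96 + 28) = -163 + 1/124 = -20211/124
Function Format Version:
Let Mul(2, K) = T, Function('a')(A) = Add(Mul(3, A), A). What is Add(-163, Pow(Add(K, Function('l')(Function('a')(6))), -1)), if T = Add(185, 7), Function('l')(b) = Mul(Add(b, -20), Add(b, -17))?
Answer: Rational(-20211, 124) ≈ -162.99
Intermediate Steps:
Function('a')(A) = Mul(4, A)
Function('l')(b) = Mul(Add(-20, b), Add(-17, b))
T = 192
K = 96 (K = Mul(Rational(1, 2), 192) = 96)
Add(-163, Pow(Add(K, Function('l')(Function('a')(6))), -1)) = Add(-163, Pow(Add(96, Add(340, Pow(Mul(4, 6), 2), Mul(-37, Mul(4, 6)))), -1)) = Add(-163, Pow(Add(96, Add(340, Pow(24, 2), Mul(-37, 24))), -1)) = Add(-163, Pow(Add(96, Add(340, 576, -888)), -1)) = Add(-163, Pow(Add(96, 28), -1)) = Add(-163, Pow(124, -1)) = Add(-163, Rational(1, 124)) = Rational(-20211, 124)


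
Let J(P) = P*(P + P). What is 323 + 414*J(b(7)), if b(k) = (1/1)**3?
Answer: 1151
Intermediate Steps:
b(k) = 1 (b(k) = 1**3 = 1)
J(P) = 2*P**2 (J(P) = P*(2*P) = 2*P**2)
323 + 414*J(b(7)) = 323 + 414*(2*1**2) = 323 + 414*(2*1) = 323 + 414*2 = 323 + 828 = 1151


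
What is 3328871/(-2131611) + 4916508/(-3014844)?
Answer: -1709675774626/535539552807 ≈ -3.1924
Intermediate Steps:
3328871/(-2131611) + 4916508/(-3014844) = 3328871*(-1/2131611) + 4916508*(-1/3014844) = -3328871/2131611 - 409709/251237 = -1709675774626/535539552807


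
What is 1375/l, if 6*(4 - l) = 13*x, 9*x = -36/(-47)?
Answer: 193875/538 ≈ 360.36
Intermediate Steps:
x = 4/47 (x = (-36/(-47))/9 = (-36*(-1/47))/9 = (1/9)*(36/47) = 4/47 ≈ 0.085106)
l = 538/141 (l = 4 - 13*4/(6*47) = 4 - 1/6*52/47 = 4 - 26/141 = 538/141 ≈ 3.8156)
1375/l = 1375/(538/141) = 1375*(141/538) = 193875/538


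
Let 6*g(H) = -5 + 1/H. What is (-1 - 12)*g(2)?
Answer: 39/4 ≈ 9.7500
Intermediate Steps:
g(H) = -⅚ + 1/(6*H) (g(H) = (-5 + 1/H)/6 = -⅚ + 1/(6*H))
(-1 - 12)*g(2) = (-1 - 12)*((⅙)*(1 - 5*2)/2) = -13*(1 - 10)/(6*2) = -13*(-9)/(6*2) = -13*(-¾) = 39/4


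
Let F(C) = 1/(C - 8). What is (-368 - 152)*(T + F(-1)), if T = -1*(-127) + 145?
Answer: -1272440/9 ≈ -1.4138e+5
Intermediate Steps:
F(C) = 1/(-8 + C)
T = 272 (T = 127 + 145 = 272)
(-368 - 152)*(T + F(-1)) = (-368 - 152)*(272 + 1/(-8 - 1)) = -520*(272 + 1/(-9)) = -520*(272 - 1/9) = -520*2447/9 = -1272440/9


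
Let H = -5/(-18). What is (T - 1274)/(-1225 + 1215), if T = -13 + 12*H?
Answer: 3851/30 ≈ 128.37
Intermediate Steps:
H = 5/18 (H = -5*(-1/18) = 5/18 ≈ 0.27778)
T = -29/3 (T = -13 + 12*(5/18) = -13 + 10/3 = -29/3 ≈ -9.6667)
(T - 1274)/(-1225 + 1215) = (-29/3 - 1274)/(-1225 + 1215) = -3851/3/(-10) = -3851/3*(-⅒) = 3851/30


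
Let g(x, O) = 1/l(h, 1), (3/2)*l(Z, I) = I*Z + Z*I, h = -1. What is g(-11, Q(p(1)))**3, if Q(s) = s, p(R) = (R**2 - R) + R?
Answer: -27/64 ≈ -0.42188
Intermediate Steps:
p(R) = R**2
l(Z, I) = 4*I*Z/3 (l(Z, I) = 2*(I*Z + Z*I)/3 = 2*(I*Z + I*Z)/3 = 2*(2*I*Z)/3 = 4*I*Z/3)
g(x, O) = -3/4 (g(x, O) = 1/((4/3)*1*(-1)) = 1/(-4/3) = -3/4)
g(-11, Q(p(1)))**3 = (-3/4)**3 = -27/64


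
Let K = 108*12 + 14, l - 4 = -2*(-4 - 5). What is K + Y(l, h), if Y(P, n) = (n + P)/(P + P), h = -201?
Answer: 57461/44 ≈ 1305.9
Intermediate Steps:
l = 22 (l = 4 - 2*(-4 - 5) = 4 - 2*(-9) = 4 + 18 = 22)
Y(P, n) = (P + n)/(2*P) (Y(P, n) = (P + n)/((2*P)) = (P + n)*(1/(2*P)) = (P + n)/(2*P))
K = 1310 (K = 1296 + 14 = 1310)
K + Y(l, h) = 1310 + (½)*(22 - 201)/22 = 1310 + (½)*(1/22)*(-179) = 1310 - 179/44 = 57461/44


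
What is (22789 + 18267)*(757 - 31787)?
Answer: -1273967680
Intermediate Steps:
(22789 + 18267)*(757 - 31787) = 41056*(-31030) = -1273967680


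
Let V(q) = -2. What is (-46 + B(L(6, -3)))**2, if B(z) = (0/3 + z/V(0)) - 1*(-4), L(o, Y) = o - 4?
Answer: 1849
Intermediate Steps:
L(o, Y) = -4 + o
B(z) = 4 - z/2 (B(z) = (0/3 + z/(-2)) - 1*(-4) = (0*(1/3) + z*(-1/2)) + 4 = (0 - z/2) + 4 = -z/2 + 4 = 4 - z/2)
(-46 + B(L(6, -3)))**2 = (-46 + (4 - (-4 + 6)/2))**2 = (-46 + (4 - 1/2*2))**2 = (-46 + (4 - 1))**2 = (-46 + 3)**2 = (-43)**2 = 1849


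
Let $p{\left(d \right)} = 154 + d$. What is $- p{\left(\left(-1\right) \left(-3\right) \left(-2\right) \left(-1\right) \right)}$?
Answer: $-160$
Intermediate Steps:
$- p{\left(\left(-1\right) \left(-3\right) \left(-2\right) \left(-1\right) \right)} = - (154 + \left(-1\right) \left(-3\right) \left(-2\right) \left(-1\right)) = - (154 + 3 \left(-2\right) \left(-1\right)) = - (154 - -6) = - (154 + 6) = \left(-1\right) 160 = -160$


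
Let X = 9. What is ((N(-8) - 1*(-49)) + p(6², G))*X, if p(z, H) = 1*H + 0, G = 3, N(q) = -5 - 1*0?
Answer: 423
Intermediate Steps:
N(q) = -5 (N(q) = -5 + 0 = -5)
p(z, H) = H (p(z, H) = H + 0 = H)
((N(-8) - 1*(-49)) + p(6², G))*X = ((-5 - 1*(-49)) + 3)*9 = ((-5 + 49) + 3)*9 = (44 + 3)*9 = 47*9 = 423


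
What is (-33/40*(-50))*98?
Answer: 8085/2 ≈ 4042.5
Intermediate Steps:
(-33/40*(-50))*98 = (-33*1/40*(-50))*98 = -33/40*(-50)*98 = (165/4)*98 = 8085/2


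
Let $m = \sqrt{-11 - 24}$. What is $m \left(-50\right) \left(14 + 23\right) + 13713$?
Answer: $13713 - 1850 i \sqrt{35} \approx 13713.0 - 10945.0 i$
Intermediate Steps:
$m = i \sqrt{35}$ ($m = \sqrt{-35} = i \sqrt{35} \approx 5.9161 i$)
$m \left(-50\right) \left(14 + 23\right) + 13713 = i \sqrt{35} \left(-50\right) \left(14 + 23\right) + 13713 = - 50 i \sqrt{35} \cdot 37 + 13713 = - 1850 i \sqrt{35} + 13713 = 13713 - 1850 i \sqrt{35}$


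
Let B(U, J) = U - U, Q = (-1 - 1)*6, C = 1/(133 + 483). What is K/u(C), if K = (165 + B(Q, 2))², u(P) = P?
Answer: 16770600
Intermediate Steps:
C = 1/616 ≈ 0.0016234
Q = -12 (Q = -2*6 = -12)
B(U, J) = 0
K = 27225 (K = (165 + 0)² = 165² = 27225)
K/u(C) = 27225/(1/616) = 27225*616 = 16770600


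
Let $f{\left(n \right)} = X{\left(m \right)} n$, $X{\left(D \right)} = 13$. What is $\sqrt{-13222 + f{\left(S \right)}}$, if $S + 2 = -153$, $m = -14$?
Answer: $3 i \sqrt{1693} \approx 123.44 i$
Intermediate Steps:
$S = -155$ ($S = -2 - 153 = -155$)
$f{\left(n \right)} = 13 n$
$\sqrt{-13222 + f{\left(S \right)}} = \sqrt{-13222 + 13 \left(-155\right)} = \sqrt{-13222 - 2015} = \sqrt{-15237} = 3 i \sqrt{1693}$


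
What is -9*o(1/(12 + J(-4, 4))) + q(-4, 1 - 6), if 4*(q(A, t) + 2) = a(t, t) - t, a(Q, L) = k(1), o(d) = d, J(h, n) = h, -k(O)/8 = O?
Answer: -31/8 ≈ -3.8750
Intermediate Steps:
k(O) = -8*O
a(Q, L) = -8 (a(Q, L) = -8*1 = -8)
q(A, t) = -4 - t/4 (q(A, t) = -2 + (-8 - t)/4 = -2 + (-2 - t/4) = -4 - t/4)
-9*o(1/(12 + J(-4, 4))) + q(-4, 1 - 6) = -9/(12 - 4) + (-4 - (1 - 6)/4) = -9/8 + (-4 - ¼*(-5)) = -9*⅛ + (-4 + 5/4) = -9/8 - 11/4 = -31/8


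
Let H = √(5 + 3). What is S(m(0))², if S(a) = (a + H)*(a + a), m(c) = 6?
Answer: 6336 + 3456*√2 ≈ 11224.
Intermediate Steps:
H = 2*√2 (H = √8 = 2*√2 ≈ 2.8284)
S(a) = 2*a*(a + 2*√2) (S(a) = (a + 2*√2)*(a + a) = (a + 2*√2)*(2*a) = 2*a*(a + 2*√2))
S(m(0))² = (2*6*(6 + 2*√2))² = (72 + 24*√2)²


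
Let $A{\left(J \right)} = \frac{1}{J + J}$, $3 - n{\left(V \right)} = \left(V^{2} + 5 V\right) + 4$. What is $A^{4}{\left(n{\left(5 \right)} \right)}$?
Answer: $\frac{1}{108243216} \approx 9.2384 \cdot 10^{-9}$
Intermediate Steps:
$n{\left(V \right)} = -1 - V^{2} - 5 V$ ($n{\left(V \right)} = 3 - \left(\left(V^{2} + 5 V\right) + 4\right) = 3 - \left(4 + V^{2} + 5 V\right) = -1 - V^{2} - 5 V$)
$A{\left(J \right)} = \frac{1}{2 J}$
$A^{4}{\left(n{\left(5 \right)} \right)} = \left(\frac{1}{2 \left(-1 - 5^{2} - 25\right)}\right)^{4} = \left(\frac{1}{2 \left(-1 - 25 - 25\right)}\right)^{4} = \left(\frac{1}{2 \left(-51\right)}\right)^{4} = \left(\frac{1}{2} \left(- \frac{1}{51}\right)\right)^{4} = \left(- \frac{1}{102}\right)^{4} = \frac{1}{108243216}$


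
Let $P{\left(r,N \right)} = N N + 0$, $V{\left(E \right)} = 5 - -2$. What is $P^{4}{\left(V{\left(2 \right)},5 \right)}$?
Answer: $390625$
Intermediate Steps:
$V{\left(E \right)} = 7$ ($V{\left(E \right)} = 5 + 2 = 7$)
$P{\left(r,N \right)} = N^{2}$ ($P{\left(r,N \right)} = N^{2} + 0 = N^{2}$)
$P^{4}{\left(V{\left(2 \right)},5 \right)} = \left(5^{2}\right)^{4} = 25^{4} = 390625$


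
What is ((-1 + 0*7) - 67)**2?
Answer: 4624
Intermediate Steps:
((-1 + 0*7) - 67)**2 = ((-1 + 0) - 67)**2 = (-1 - 67)**2 = (-68)**2 = 4624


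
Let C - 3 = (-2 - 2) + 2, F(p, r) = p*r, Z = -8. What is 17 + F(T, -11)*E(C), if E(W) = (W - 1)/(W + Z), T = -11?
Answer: 17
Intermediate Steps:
C = 1 (C = 3 + ((-2 - 2) + 2) = 3 + (-4 + 2) = 3 - 2 = 1)
E(W) = (-1 + W)/(-8 + W) (E(W) = (W - 1)/(W - 8) = (-1 + W)/(-8 + W))
17 + F(T, -11)*E(C) = 17 + (-11*(-11))*((-1 + 1)/(-8 + 1)) = 17 + 121*(0/(-7)) = 17 + 121*(-⅐*0) = 17 + 121*0 = 17 + 0 = 17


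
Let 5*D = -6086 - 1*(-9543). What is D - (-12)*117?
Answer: 10477/5 ≈ 2095.4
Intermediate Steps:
D = 3457/5 (D = (-6086 - 1*(-9543))/5 = (-6086 + 9543)/5 = (⅕)*3457 = 3457/5 ≈ 691.40)
D - (-12)*117 = 3457/5 - (-12)*117 = 3457/5 - 1*(-1404) = 3457/5 + 1404 = 10477/5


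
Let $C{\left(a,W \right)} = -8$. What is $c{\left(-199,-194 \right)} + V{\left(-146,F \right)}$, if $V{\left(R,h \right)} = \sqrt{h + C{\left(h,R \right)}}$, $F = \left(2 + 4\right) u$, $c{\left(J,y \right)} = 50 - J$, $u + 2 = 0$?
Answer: $249 + 2 i \sqrt{5} \approx 249.0 + 4.4721 i$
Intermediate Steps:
$u = -2$ ($u = -2 + 0 = -2$)
$F = -12$ ($F = \left(2 + 4\right) \left(-2\right) = 6 \left(-2\right) = -12$)
$V{\left(R,h \right)} = \sqrt{-8 + h}$ ($V{\left(R,h \right)} = \sqrt{h - 8} = \sqrt{-8 + h}$)
$c{\left(-199,-194 \right)} + V{\left(-146,F \right)} = \left(50 - -199\right) + \sqrt{-8 - 12} = \left(50 + 199\right) + \sqrt{-20} = 249 + 2 i \sqrt{5}$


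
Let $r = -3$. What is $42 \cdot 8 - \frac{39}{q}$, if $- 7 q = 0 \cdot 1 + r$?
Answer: $245$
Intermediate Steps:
$q = \frac{3}{7}$ ($q = - \frac{0 \cdot 1 - 3}{7} = - \frac{0 - 3}{7} = \left(- \frac{1}{7}\right) \left(-3\right) = \frac{3}{7} \approx 0.42857$)
$42 \cdot 8 - \frac{39}{q} = 42 \cdot 8 - \frac{39}{\frac{3}{7}} = 336 - 91 = 245$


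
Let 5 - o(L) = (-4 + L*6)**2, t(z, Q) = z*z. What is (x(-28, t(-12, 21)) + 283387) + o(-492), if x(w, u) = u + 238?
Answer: -8454162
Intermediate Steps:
t(z, Q) = z**2
o(L) = 5 - (-4 + 6*L)**2 (o(L) = 5 - (-4 + L*6)**2 = 5 - (-4 + 6*L)**2)
x(w, u) = 238 + u
(x(-28, t(-12, 21)) + 283387) + o(-492) = ((238 + (-12)**2) + 283387) + (5 - 4*(-2 + 3*(-492))**2) = ((238 + 144) + 283387) + (5 - 4*(-2 - 1476)**2) = (382 + 283387) + (5 - 4*(-1478)**2) = 283769 + (5 - 4*2184484) = 283769 + (5 - 8737936) = 283769 - 8737931 = -8454162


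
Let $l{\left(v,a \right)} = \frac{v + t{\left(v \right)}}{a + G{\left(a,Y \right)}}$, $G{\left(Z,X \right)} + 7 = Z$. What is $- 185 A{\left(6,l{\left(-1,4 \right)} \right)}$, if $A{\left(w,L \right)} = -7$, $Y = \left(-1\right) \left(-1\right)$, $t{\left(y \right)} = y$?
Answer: $1295$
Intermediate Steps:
$Y = 1$
$G{\left(Z,X \right)} = -7 + Z$
$l{\left(v,a \right)} = \frac{2 v}{-7 + 2 a}$ ($l{\left(v,a \right)} = \frac{v + v}{a + \left(-7 + a\right)} = \frac{2 v}{-7 + 2 a}$)
$- 185 A{\left(6,l{\left(-1,4 \right)} \right)} = \left(-185\right) \left(-7\right) = 1295$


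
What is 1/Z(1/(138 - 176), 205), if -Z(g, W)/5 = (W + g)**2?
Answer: -1444/303342605 ≈ -4.7603e-6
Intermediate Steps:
Z(g, W) = -5*(W + g)**2
1/Z(1/(138 - 176), 205) = 1/(-5*(205 + 1/(138 - 176))**2) = 1/(-5*(205 + 1/(-38))**2) = 1/(-5*(205 - 1/38)**2) = 1/(-5*(7789/38)**2) = 1/(-5*60668521/1444) = 1/(-303342605/1444) = -1444/303342605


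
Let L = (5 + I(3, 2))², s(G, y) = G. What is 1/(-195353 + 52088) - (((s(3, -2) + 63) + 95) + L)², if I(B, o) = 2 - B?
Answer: -4488349186/143265 ≈ -31329.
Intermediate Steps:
L = 16 (L = (5 + (2 - 1*3))² = (5 + (2 - 3))² = (5 - 1)² = 4² = 16)
1/(-195353 + 52088) - (((s(3, -2) + 63) + 95) + L)² = 1/(-195353 + 52088) - (((3 + 63) + 95) + 16)² = 1/(-143265) - ((66 + 95) + 16)² = -1/143265 - (161 + 16)² = -1/143265 - 1*177² = -1/143265 - 1*31329 = -1/143265 - 31329 = -4488349186/143265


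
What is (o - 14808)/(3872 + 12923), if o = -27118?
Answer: -41926/16795 ≈ -2.4963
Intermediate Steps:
(o - 14808)/(3872 + 12923) = (-27118 - 14808)/(3872 + 12923) = -41926/16795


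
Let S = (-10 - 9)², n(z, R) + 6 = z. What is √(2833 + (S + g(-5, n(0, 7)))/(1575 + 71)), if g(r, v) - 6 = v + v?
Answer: √7676076558/1646 ≈ 53.228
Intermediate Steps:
n(z, R) = -6 + z
g(r, v) = 6 + 2*v (g(r, v) = 6 + (v + v) = 6 + 2*v)
S = 361 (S = (-19)² = 361)
√(2833 + (S + g(-5, n(0, 7)))/(1575 + 71)) = √(2833 + (361 + (6 + 2*(-6 + 0)))/(1575 + 71)) = √(2833 + (361 + (6 + 2*(-6)))/1646) = √(2833 + (361 + (6 - 12))*(1/1646)) = √(2833 + (361 - 6)*(1/1646)) = √(2833 + 355*(1/1646)) = √(2833 + 355/1646) = √(4663473/1646) = √7676076558/1646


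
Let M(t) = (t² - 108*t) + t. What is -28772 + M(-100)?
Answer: -8072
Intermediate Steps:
M(t) = t² - 107*t
-28772 + M(-100) = -28772 - 100*(-107 - 100) = -28772 - 100*(-207) = -28772 + 20700 = -8072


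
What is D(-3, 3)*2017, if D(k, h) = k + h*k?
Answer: -24204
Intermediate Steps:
D(-3, 3)*2017 = -3*(1 + 3)*2017 = -3*4*2017 = -12*2017 = -24204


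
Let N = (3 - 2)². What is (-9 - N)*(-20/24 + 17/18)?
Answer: -10/9 ≈ -1.1111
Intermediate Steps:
N = 1 (N = 1² = 1)
(-9 - N)*(-20/24 + 17/18) = (-9 - 1*1)*(-20/24 + 17/18) = (-9 - 1)*(-20*1/24 + 17*(1/18)) = -10*(-⅚ + 17/18) = -10*⅑ = -10/9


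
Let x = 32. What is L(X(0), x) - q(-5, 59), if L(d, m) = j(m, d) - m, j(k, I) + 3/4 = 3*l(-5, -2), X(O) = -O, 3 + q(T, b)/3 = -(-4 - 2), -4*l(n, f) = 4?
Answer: -179/4 ≈ -44.750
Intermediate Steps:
l(n, f) = -1 (l(n, f) = -¼*4 = -1)
q(T, b) = 9 (q(T, b) = -9 + 3*(-(-4 - 2)) = -9 + 3*(-1*(-6)) = -9 + 3*6 = -9 + 18 = 9)
j(k, I) = -15/4 (j(k, I) = -¾ + 3*(-1) = -¾ - 3 = -15/4)
L(d, m) = -15/4 - m
L(X(0), x) - q(-5, 59) = (-15/4 - 1*32) - 1*9 = (-15/4 - 32) - 9 = -143/4 - 9 = -179/4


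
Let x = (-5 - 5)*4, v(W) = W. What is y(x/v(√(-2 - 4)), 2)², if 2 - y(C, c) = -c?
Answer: 16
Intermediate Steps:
x = -40 (x = -10*4 = -40)
y(C, c) = 2 + c (y(C, c) = 2 - (-1)*c = 2 + c)
y(x/v(√(-2 - 4)), 2)² = (2 + 2)² = 4² = 16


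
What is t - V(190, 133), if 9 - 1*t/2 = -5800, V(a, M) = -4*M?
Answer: 12150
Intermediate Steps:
t = 11618 (t = 18 - 2*(-5800) = 18 + 11600 = 11618)
t - V(190, 133) = 11618 - (-4)*133 = 11618 - 1*(-532) = 11618 + 532 = 12150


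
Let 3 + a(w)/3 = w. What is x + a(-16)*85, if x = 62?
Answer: -4783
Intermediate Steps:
a(w) = -9 + 3*w
x + a(-16)*85 = 62 + (-9 + 3*(-16))*85 = 62 + (-9 - 48)*85 = 62 - 57*85 = 62 - 4845 = -4783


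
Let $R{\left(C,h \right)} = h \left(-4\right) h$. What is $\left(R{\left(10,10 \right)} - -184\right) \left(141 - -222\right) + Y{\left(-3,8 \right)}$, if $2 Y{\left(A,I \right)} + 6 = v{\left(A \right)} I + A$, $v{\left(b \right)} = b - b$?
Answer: $- \frac{156825}{2} \approx -78413.0$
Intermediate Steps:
$v{\left(b \right)} = 0$
$R{\left(C,h \right)} = - 4 h^{2}$ ($R{\left(C,h \right)} = - 4 h h = - 4 h^{2}$)
$Y{\left(A,I \right)} = -3 + \frac{A}{2}$ ($Y{\left(A,I \right)} = -3 + \frac{0 I + A}{2} = -3 + \frac{0 + A}{2} = -3 + \frac{A}{2}$)
$\left(R{\left(10,10 \right)} - -184\right) \left(141 - -222\right) + Y{\left(-3,8 \right)} = \left(- 4 \cdot 10^{2} - -184\right) \left(141 - -222\right) + \left(-3 + \frac{1}{2} \left(-3\right)\right) = \left(\left(-4\right) 100 + 184\right) \left(141 + 222\right) - \frac{9}{2} = \left(-400 + 184\right) 363 - \frac{9}{2} = \left(-216\right) 363 - \frac{9}{2} = -78408 - \frac{9}{2} = - \frac{156825}{2}$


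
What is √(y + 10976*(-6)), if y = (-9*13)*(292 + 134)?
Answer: I*√115698 ≈ 340.14*I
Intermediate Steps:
y = -49842 (y = -117*426 = -49842)
√(y + 10976*(-6)) = √(-49842 + 10976*(-6)) = √(-49842 - 65856) = √(-115698) = I*√115698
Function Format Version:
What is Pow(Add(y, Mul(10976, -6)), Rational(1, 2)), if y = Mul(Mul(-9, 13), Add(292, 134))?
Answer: Mul(I, Pow(115698, Rational(1, 2))) ≈ Mul(340.14, I)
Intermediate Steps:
y = -49842 (y = Mul(-117, 426) = -49842)
Pow(Add(y, Mul(10976, -6)), Rational(1, 2)) = Pow(Add(-49842, Mul(10976, -6)), Rational(1, 2)) = Pow(Add(-49842, -65856), Rational(1, 2)) = Pow(-115698, Rational(1, 2)) = Mul(I, Pow(115698, Rational(1, 2)))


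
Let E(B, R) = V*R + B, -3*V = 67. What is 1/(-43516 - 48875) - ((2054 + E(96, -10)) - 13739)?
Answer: 350028436/30797 ≈ 11366.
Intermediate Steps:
V = -67/3 (V = -1/3*67 = -67/3 ≈ -22.333)
E(B, R) = B - 67*R/3 (E(B, R) = -67*R/3 + B = B - 67*R/3)
1/(-43516 - 48875) - ((2054 + E(96, -10)) - 13739) = 1/(-43516 - 48875) - ((2054 + (96 - 67/3*(-10))) - 13739) = 1/(-92391) - ((2054 + (96 + 670/3)) - 13739) = -1/92391 - ((2054 + 958/3) - 13739) = -1/92391 - (7120/3 - 13739) = -1/92391 - 1*(-34097/3) = -1/92391 + 34097/3 = 350028436/30797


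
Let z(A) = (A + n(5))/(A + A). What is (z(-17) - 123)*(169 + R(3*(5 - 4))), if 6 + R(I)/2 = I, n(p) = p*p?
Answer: -341485/17 ≈ -20087.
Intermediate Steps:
n(p) = p**2
z(A) = (25 + A)/(2*A) (z(A) = (A + 5**2)/(A + A) = (A + 25)/((2*A)) = (25 + A)*(1/(2*A)) = (25 + A)/(2*A))
R(I) = -12 + 2*I
(z(-17) - 123)*(169 + R(3*(5 - 4))) = ((1/2)*(25 - 17)/(-17) - 123)*(169 + (-12 + 2*(3*(5 - 4)))) = ((1/2)*(-1/17)*8 - 123)*(169 + (-12 + 2*(3*1))) = (-4/17 - 123)*(169 + (-12 + 2*3)) = -2095*(169 + (-12 + 6))/17 = -2095*(169 - 6)/17 = -2095/17*163 = -341485/17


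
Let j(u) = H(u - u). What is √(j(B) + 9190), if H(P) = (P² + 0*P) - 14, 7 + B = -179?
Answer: 2*√2294 ≈ 95.792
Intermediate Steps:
B = -186 (B = -7 - 179 = -186)
H(P) = -14 + P² (H(P) = (P² + 0) - 14 = P² - 14 = -14 + P²)
j(u) = -14 (j(u) = -14 + (u - u)² = -14 + 0² = -14 + 0 = -14)
√(j(B) + 9190) = √(-14 + 9190) = √9176 = 2*√2294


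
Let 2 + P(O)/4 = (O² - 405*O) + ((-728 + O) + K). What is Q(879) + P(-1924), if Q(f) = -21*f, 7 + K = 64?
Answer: 17895137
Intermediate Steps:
K = 57 (K = -7 + 64 = 57)
P(O) = -2692 - 1616*O + 4*O² (P(O) = -8 + 4*((O² - 405*O) + ((-728 + O) + 57)) = -8 + 4*((O² - 405*O) + (-671 + O)) = -8 + 4*(-671 + O² - 404*O) = -8 + (-2684 - 1616*O + 4*O²) = -2692 - 1616*O + 4*O²)
Q(879) + P(-1924) = -21*879 + (-2692 - 1616*(-1924) + 4*(-1924)²) = -18459 + (-2692 + 3109184 + 4*3701776) = -18459 + (-2692 + 3109184 + 14807104) = -18459 + 17913596 = 17895137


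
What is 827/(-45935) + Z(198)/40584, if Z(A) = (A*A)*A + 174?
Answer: 59423317707/310704340 ≈ 191.25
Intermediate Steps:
Z(A) = 174 + A**3 (Z(A) = A**2*A + 174 = A**3 + 174 = 174 + A**3)
827/(-45935) + Z(198)/40584 = 827/(-45935) + (174 + 198**3)/40584 = 827*(-1/45935) + (174 + 7762392)*(1/40584) = -827/45935 + 7762566*(1/40584) = -827/45935 + 1293761/6764 = 59423317707/310704340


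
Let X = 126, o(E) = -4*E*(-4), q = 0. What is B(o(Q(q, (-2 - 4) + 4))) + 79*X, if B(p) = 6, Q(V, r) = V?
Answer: 9960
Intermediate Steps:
o(E) = 16*E
B(o(Q(q, (-2 - 4) + 4))) + 79*X = 6 + 79*126 = 6 + 9954 = 9960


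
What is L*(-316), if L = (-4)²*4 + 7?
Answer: -22436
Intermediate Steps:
L = 71 (L = 16*4 + 7 = 64 + 7 = 71)
L*(-316) = 71*(-316) = -22436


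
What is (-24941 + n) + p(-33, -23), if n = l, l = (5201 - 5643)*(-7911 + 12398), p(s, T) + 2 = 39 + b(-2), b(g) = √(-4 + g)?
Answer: -2008158 + I*√6 ≈ -2.0082e+6 + 2.4495*I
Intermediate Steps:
p(s, T) = 37 + I*√6 (p(s, T) = -2 + (39 + √(-4 - 2)) = -2 + (39 + √(-6)) = -2 + (39 + I*√6) = 37 + I*√6)
l = -1983254 (l = -442*4487 = -1983254)
n = -1983254
(-24941 + n) + p(-33, -23) = (-24941 - 1983254) + (37 + I*√6) = -2008195 + (37 + I*√6) = -2008158 + I*√6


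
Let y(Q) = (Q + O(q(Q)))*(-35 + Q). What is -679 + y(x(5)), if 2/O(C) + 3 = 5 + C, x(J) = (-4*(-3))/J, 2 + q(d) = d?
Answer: -117661/150 ≈ -784.41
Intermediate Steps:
q(d) = -2 + d
x(J) = 12/J
O(C) = 2/(2 + C) (O(C) = 2/(-3 + (5 + C)) = 2/(2 + C))
y(Q) = (-35 + Q)*(Q + 2/Q) (y(Q) = (Q + 2/(2 + (-2 + Q)))*(-35 + Q) = (Q + 2/Q)*(-35 + Q) = (-35 + Q)*(Q + 2/Q))
-679 + y(x(5)) = -679 + (2 + (12/5)² - 70/(12/5) - 420/5) = -679 + (2 + (12*(⅕))² - 70/(12*(⅕)) - 420/5) = -679 + (2 + (12/5)² - 70/12/5 - 35*12/5) = -679 + (2 + 144/25 - 70*5/12 - 84) = -679 + (2 + 144/25 - 175/6 - 84) = -679 - 15811/150 = -117661/150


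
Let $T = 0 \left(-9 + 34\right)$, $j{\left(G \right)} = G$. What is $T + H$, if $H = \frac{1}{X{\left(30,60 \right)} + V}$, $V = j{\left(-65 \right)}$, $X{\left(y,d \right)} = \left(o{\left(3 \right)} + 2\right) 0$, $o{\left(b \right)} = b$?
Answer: $- \frac{1}{65} \approx -0.015385$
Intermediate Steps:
$X{\left(y,d \right)} = 0$ ($X{\left(y,d \right)} = \left(3 + 2\right) 0 = 5 \cdot 0 = 0$)
$V = -65$
$T = 0$ ($T = 0 \cdot 25 = 0$)
$H = - \frac{1}{65}$ ($H = \frac{1}{0 - 65} = \frac{1}{-65} = - \frac{1}{65} \approx -0.015385$)
$T + H = 0 - \frac{1}{65} = - \frac{1}{65}$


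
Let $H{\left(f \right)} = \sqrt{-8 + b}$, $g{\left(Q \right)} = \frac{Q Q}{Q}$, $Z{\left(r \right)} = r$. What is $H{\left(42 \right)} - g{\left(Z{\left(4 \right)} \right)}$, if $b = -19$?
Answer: $-4 + 3 i \sqrt{3} \approx -4.0 + 5.1962 i$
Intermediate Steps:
$g{\left(Q \right)} = Q$ ($g{\left(Q \right)} = \frac{Q^{2}}{Q} = Q$)
$H{\left(f \right)} = 3 i \sqrt{3}$ ($H{\left(f \right)} = \sqrt{-8 - 19} = \sqrt{-27} = 3 i \sqrt{3}$)
$H{\left(42 \right)} - g{\left(Z{\left(4 \right)} \right)} = 3 i \sqrt{3} - 4 = -4 + 3 i \sqrt{3}$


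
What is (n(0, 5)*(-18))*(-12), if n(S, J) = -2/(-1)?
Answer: 432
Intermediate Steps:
n(S, J) = 2 (n(S, J) = -2*(-1) = 2)
(n(0, 5)*(-18))*(-12) = (2*(-18))*(-12) = -36*(-12) = 432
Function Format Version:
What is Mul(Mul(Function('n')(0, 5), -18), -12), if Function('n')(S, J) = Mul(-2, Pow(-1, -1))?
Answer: 432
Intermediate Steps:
Function('n')(S, J) = 2 (Function('n')(S, J) = Mul(-2, -1) = 2)
Mul(Mul(Function('n')(0, 5), -18), -12) = Mul(Mul(2, -18), -12) = Mul(-36, -12) = 432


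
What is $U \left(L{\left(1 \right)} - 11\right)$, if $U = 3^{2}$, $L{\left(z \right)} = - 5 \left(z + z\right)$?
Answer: $-189$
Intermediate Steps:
$L{\left(z \right)} = - 10 z$ ($L{\left(z \right)} = - 5 \cdot 2 z = - 10 z$)
$U = 9$
$U \left(L{\left(1 \right)} - 11\right) = 9 \left(\left(-10\right) 1 - 11\right) = 9 \left(-10 - 11\right) = 9 \left(-21\right) = -189$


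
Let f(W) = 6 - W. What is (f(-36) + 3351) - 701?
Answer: 2692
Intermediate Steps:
(f(-36) + 3351) - 701 = ((6 - 1*(-36)) + 3351) - 701 = ((6 + 36) + 3351) - 701 = (42 + 3351) - 701 = 3393 - 701 = 2692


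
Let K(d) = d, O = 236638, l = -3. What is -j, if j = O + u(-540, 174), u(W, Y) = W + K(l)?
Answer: -236095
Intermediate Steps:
u(W, Y) = -3 + W (u(W, Y) = W - 3 = -3 + W)
j = 236095 (j = 236638 + (-3 - 540) = 236638 - 543 = 236095)
-j = -1*236095 = -236095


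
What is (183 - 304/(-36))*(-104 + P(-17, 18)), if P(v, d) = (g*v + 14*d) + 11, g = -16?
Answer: 742613/9 ≈ 82513.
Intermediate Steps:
P(v, d) = 11 - 16*v + 14*d (P(v, d) = (-16*v + 14*d) + 11 = 11 - 16*v + 14*d)
(183 - 304/(-36))*(-104 + P(-17, 18)) = (183 - 304/(-36))*(-104 + (11 - 16*(-17) + 14*18)) = (183 - 304*(-1/36))*(-104 + (11 + 272 + 252)) = (183 + 76/9)*(-104 + 535) = (1723/9)*431 = 742613/9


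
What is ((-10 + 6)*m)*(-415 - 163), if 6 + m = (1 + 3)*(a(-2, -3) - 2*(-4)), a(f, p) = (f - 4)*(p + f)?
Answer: 337552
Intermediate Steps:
a(f, p) = (-4 + f)*(f + p)
m = 146 (m = -6 + (1 + 3)*(((-2)² - 4*(-2) - 4*(-3) - 2*(-3)) - 2*(-4)) = -6 + 4*((4 + 8 + 12 + 6) + 8) = -6 + 4*(30 + 8) = -6 + 4*38 = -6 + 152 = 146)
((-10 + 6)*m)*(-415 - 163) = ((-10 + 6)*146)*(-415 - 163) = -4*146*(-578) = -584*(-578) = 337552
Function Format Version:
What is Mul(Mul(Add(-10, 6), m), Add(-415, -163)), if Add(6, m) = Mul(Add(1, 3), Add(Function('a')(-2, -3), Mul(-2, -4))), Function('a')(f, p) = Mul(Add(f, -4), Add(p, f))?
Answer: 337552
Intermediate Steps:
Function('a')(f, p) = Mul(Add(-4, f), Add(f, p))
m = 146 (m = Add(-6, Mul(Add(1, 3), Add(Add(Pow(-2, 2), Mul(-4, -2), Mul(-4, -3), Mul(-2, -3)), Mul(-2, -4)))) = Add(-6, Mul(4, Add(Add(4, 8, 12, 6), 8))) = Add(-6, Mul(4, Add(30, 8))) = Add(-6, Mul(4, 38)) = Add(-6, 152) = 146)
Mul(Mul(Add(-10, 6), m), Add(-415, -163)) = Mul(Mul(Add(-10, 6), 146), Add(-415, -163)) = Mul(Mul(-4, 146), -578) = Mul(-584, -578) = 337552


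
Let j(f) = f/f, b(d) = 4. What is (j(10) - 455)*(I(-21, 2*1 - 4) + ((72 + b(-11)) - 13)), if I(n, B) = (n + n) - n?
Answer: -19068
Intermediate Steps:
j(f) = 1
I(n, B) = n (I(n, B) = 2*n - n = n)
(j(10) - 455)*(I(-21, 2*1 - 4) + ((72 + b(-11)) - 13)) = (1 - 455)*(-21 + ((72 + 4) - 13)) = -454*(-21 + (76 - 13)) = -454*(-21 + 63) = -454*42 = -19068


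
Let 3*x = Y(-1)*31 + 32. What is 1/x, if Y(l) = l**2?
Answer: 1/21 ≈ 0.047619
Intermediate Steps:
x = 21 (x = ((-1)**2*31 + 32)/3 = (1*31 + 32)/3 = (31 + 32)/3 = (1/3)*63 = 21)
1/x = 1/21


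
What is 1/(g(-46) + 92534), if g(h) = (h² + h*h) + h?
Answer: 1/96720 ≈ 1.0339e-5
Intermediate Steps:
g(h) = h + 2*h² (g(h) = (h² + h²) + h = 2*h² + h = h + 2*h²)
1/(g(-46) + 92534) = 1/(-46*(1 + 2*(-46)) + 92534) = 1/(-46*(1 - 92) + 92534) = 1/(-46*(-91) + 92534) = 1/(4186 + 92534) = 1/96720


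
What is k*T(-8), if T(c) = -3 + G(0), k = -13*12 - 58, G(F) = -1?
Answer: 856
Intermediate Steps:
k = -214 (k = -156 - 58 = -214)
T(c) = -4 (T(c) = -3 - 1 = -4)
k*T(-8) = -214*(-4) = 856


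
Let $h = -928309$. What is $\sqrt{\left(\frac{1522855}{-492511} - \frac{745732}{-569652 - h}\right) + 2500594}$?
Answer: $\frac{\sqrt{461685329276638559556519533}}{13587885979} \approx 1581.3$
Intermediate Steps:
$\sqrt{\left(\frac{1522855}{-492511} - \frac{745732}{-569652 - h}\right) + 2500594} = \sqrt{\left(\frac{1522855}{-492511} - \frac{745732}{-569652 - -928309}\right) + 2500594} = \sqrt{\left(1522855 \left(- \frac{1}{492511}\right) - \frac{745732}{-569652 + 928309}\right) + 2500594} = \sqrt{\left(- \frac{1522855}{492511} - \frac{745732}{358657}\right) + 2500594} = \sqrt{\left(- \frac{1522855}{492511} - \frac{57364}{27589}\right) + 2500594} = \sqrt{- \frac{70266447599}{13587885979} + 2500594} = \sqrt{\frac{33977715885323927}{13587885979}} = \frac{\sqrt{461685329276638559556519533}}{13587885979}$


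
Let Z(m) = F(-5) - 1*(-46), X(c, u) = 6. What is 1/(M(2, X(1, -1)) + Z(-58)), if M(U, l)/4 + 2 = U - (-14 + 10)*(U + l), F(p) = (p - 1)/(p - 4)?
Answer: 3/524 ≈ 0.0057252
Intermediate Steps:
F(p) = (-1 + p)/(-4 + p)
M(U, l) = -8 + 16*l + 20*U (M(U, l) = -8 + 4*(U - (-14 + 10)*(U + l)) = -8 + 4*(U - (-4)*(U + l)) = -8 + 4*(U - (-4*U - 4*l)) = -8 + 4*(U + (4*U + 4*l)) = -8 + 4*(4*l + 5*U) = -8 + (16*l + 20*U) = -8 + 16*l + 20*U)
Z(m) = 140/3 (Z(m) = (-1 - 5)/(-4 - 5) - 1*(-46) = -6/(-9) + 46 = -⅑*(-6) + 46 = ⅔ + 46 = 140/3)
1/(M(2, X(1, -1)) + Z(-58)) = 1/((-8 + 16*6 + 20*2) + 140/3) = 1/((-8 + 96 + 40) + 140/3) = 1/(128 + 140/3) = 1/(524/3) = 3/524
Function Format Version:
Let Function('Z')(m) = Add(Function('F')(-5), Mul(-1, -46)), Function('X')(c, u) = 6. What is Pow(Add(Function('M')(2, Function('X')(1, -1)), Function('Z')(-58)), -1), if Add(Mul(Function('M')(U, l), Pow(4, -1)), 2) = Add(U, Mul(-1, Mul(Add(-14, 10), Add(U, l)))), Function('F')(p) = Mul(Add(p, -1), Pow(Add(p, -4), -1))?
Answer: Rational(3, 524) ≈ 0.0057252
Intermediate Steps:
Function('F')(p) = Mul(Pow(Add(-4, p), -1), Add(-1, p)) (Function('F')(p) = Mul(Add(-1, p), Pow(Add(-4, p), -1)) = Mul(Pow(Add(-4, p), -1), Add(-1, p)))
Function('M')(U, l) = Add(-8, Mul(16, l), Mul(20, U)) (Function('M')(U, l) = Add(-8, Mul(4, Add(U, Mul(-1, Mul(Add(-14, 10), Add(U, l)))))) = Add(-8, Mul(4, Add(U, Mul(-1, Mul(-4, Add(U, l)))))) = Add(-8, Mul(4, Add(U, Mul(-1, Add(Mul(-4, U), Mul(-4, l)))))) = Add(-8, Mul(4, Add(U, Add(Mul(4, U), Mul(4, l))))) = Add(-8, Mul(4, Add(Mul(4, l), Mul(5, U)))) = Add(-8, Add(Mul(16, l), Mul(20, U))) = Add(-8, Mul(16, l), Mul(20, U)))
Function('Z')(m) = Rational(140, 3) (Function('Z')(m) = Add(Mul(Pow(Add(-4, -5), -1), Add(-1, -5)), Mul(-1, -46)) = Add(Mul(Pow(-9, -1), -6), 46) = Add(Mul(Rational(-1, 9), -6), 46) = Add(Rational(2, 3), 46) = Rational(140, 3))
Pow(Add(Function('M')(2, Function('X')(1, -1)), Function('Z')(-58)), -1) = Pow(Add(Add(-8, Mul(16, 6), Mul(20, 2)), Rational(140, 3)), -1) = Pow(Add(Add(-8, 96, 40), Rational(140, 3)), -1) = Pow(Add(128, Rational(140, 3)), -1) = Pow(Rational(524, 3), -1) = Rational(3, 524)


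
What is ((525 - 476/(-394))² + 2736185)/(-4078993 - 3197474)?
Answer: -38978207078/94130802601 ≈ -0.41409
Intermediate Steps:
((525 - 476/(-394))² + 2736185)/(-4078993 - 3197474) = ((525 - 476*(-1/394))² + 2736185)/(-7276467) = ((525 + 238/197)² + 2736185)*(-1/7276467) = ((103663/197)² + 2736185)*(-1/7276467) = (10746017569/38809 + 2736185)*(-1/7276467) = (116934621234/38809)*(-1/7276467) = -38978207078/94130802601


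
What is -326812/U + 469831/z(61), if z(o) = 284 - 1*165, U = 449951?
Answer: 211362037653/53544169 ≈ 3947.4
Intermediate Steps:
z(o) = 119 (z(o) = 284 - 165 = 119)
-326812/U + 469831/z(61) = -326812/449951 + 469831/119 = 211362037653/53544169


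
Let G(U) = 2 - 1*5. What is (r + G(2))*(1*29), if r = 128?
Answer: 3625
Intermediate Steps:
G(U) = -3 (G(U) = 2 - 5 = -3)
(r + G(2))*(1*29) = (128 - 3)*(1*29) = 125*29 = 3625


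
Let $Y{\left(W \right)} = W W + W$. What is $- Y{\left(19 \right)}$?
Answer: $-380$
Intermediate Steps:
$Y{\left(W \right)} = W + W^{2}$ ($Y{\left(W \right)} = W^{2} + W = W + W^{2}$)
$- Y{\left(19 \right)} = - 19 \left(1 + 19\right) = - 19 \cdot 20 = \left(-1\right) 380 = -380$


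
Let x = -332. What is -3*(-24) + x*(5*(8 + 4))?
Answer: -19848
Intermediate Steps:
-3*(-24) + x*(5*(8 + 4)) = -3*(-24) - 1660*(8 + 4) = 72 - 1660*12 = 72 - 332*60 = 72 - 19920 = -19848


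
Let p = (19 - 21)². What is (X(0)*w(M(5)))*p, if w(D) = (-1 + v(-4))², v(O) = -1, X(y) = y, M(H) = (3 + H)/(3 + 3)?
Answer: 0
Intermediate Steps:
M(H) = ½ + H/6 (M(H) = (3 + H)/6 = (3 + H)*(⅙) = ½ + H/6)
p = 4 (p = (-2)² = 4)
w(D) = 4 (w(D) = (-1 - 1)² = (-2)² = 4)
(X(0)*w(M(5)))*p = (0*4)*4 = 0*4 = 0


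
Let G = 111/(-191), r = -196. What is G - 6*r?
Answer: 224505/191 ≈ 1175.4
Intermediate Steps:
G = -111/191 (G = 111*(-1/191) = -111/191 ≈ -0.58115)
G - 6*r = -111/191 - 6*(-196) = -111/191 + 1176 = 224505/191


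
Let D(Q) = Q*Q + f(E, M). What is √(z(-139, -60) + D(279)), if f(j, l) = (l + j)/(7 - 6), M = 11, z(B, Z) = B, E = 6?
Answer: √77719 ≈ 278.78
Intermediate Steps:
f(j, l) = j + l (f(j, l) = (j + l)/1 = (j + l)*1 = j + l)
D(Q) = 17 + Q² (D(Q) = Q*Q + (6 + 11) = Q² + 17 = 17 + Q²)
√(z(-139, -60) + D(279)) = √(-139 + (17 + 279²)) = √(-139 + (17 + 77841)) = √(-139 + 77858) = √77719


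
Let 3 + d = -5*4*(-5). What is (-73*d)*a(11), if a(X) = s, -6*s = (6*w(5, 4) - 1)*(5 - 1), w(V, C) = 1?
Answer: 70810/3 ≈ 23603.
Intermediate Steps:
s = -10/3 (s = -(6*1 - 1)*(5 - 1)/6 = -(6 - 1)*4/6 = -5*4/6 = -1/6*20 = -10/3 ≈ -3.3333)
a(X) = -10/3
d = 97 (d = -3 - 5*4*(-5) = -3 - 20*(-5) = -3 + 100 = 97)
(-73*d)*a(11) = -73*97*(-10/3) = -7081*(-10/3) = 70810/3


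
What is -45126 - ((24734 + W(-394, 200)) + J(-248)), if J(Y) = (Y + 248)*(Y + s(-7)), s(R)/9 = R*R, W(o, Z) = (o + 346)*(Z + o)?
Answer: -79172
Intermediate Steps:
W(o, Z) = (346 + o)*(Z + o)
s(R) = 9*R**2 (s(R) = 9*(R*R) = 9*R**2)
J(Y) = (248 + Y)*(441 + Y) (J(Y) = (Y + 248)*(Y + 9*(-7)**2) = (248 + Y)*(Y + 9*49) = (248 + Y)*(Y + 441) = (248 + Y)*(441 + Y))
-45126 - ((24734 + W(-394, 200)) + J(-248)) = -45126 - ((24734 + ((-394)**2 + 346*200 + 346*(-394) + 200*(-394))) + (109368 + (-248)**2 + 689*(-248))) = -45126 - ((24734 + (155236 + 69200 - 136324 - 78800)) + (109368 + 61504 - 170872)) = -45126 - ((24734 + 9312) + 0) = -45126 - (34046 + 0) = -45126 - 1*34046 = -45126 - 34046 = -79172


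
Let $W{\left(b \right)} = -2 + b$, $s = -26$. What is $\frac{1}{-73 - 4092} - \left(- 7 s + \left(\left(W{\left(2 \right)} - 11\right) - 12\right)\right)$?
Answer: $- \frac{662236}{4165} \approx -159.0$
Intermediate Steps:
$\frac{1}{-73 - 4092} - \left(- 7 s + \left(\left(W{\left(2 \right)} - 11\right) - 12\right)\right) = \frac{1}{-73 - 4092} - \left(\left(-7\right) \left(-26\right) + \left(\left(\left(-2 + 2\right) - 11\right) - 12\right)\right) = \frac{1}{-4165} - \left(182 + \left(\left(0 - 11\right) - 12\right)\right) = - \frac{1}{4165} - \left(182 - 23\right) = - \frac{1}{4165} - 159 = - \frac{662236}{4165}$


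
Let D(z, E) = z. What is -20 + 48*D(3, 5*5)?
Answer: 124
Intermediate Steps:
-20 + 48*D(3, 5*5) = -20 + 48*3 = -20 + 144 = 124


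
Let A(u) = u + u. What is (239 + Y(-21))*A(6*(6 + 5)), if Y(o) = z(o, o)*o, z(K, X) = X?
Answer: 89760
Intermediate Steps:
Y(o) = o² (Y(o) = o*o = o²)
A(u) = 2*u
(239 + Y(-21))*A(6*(6 + 5)) = (239 + (-21)²)*(2*(6*(6 + 5))) = (239 + 441)*(2*(6*11)) = 680*(2*66) = 680*132 = 89760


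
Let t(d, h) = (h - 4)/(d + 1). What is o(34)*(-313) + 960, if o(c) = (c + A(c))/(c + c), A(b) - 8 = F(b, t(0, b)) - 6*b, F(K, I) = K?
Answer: 26336/17 ≈ 1549.2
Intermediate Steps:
t(d, h) = (-4 + h)/(1 + d)
A(b) = 8 - 5*b (A(b) = 8 + (b - 6*b) = 8 - 5*b)
o(c) = (8 - 4*c)/(2*c) (o(c) = (c + (8 - 5*c))/(c + c) = (8 - 4*c)/((2*c)) = (8 - 4*c)*(1/(2*c)) = (8 - 4*c)/(2*c))
o(34)*(-313) + 960 = (-2 + 4/34)*(-313) + 960 = (-2 + 4*(1/34))*(-313) + 960 = (-2 + 2/17)*(-313) + 960 = -32/17*(-313) + 960 = 10016/17 + 960 = 26336/17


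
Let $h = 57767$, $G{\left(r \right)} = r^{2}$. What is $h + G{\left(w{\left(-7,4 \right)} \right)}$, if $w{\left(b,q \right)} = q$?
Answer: $57783$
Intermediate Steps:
$h + G{\left(w{\left(-7,4 \right)} \right)} = 57767 + 4^{2} = 57767 + 16 = 57783$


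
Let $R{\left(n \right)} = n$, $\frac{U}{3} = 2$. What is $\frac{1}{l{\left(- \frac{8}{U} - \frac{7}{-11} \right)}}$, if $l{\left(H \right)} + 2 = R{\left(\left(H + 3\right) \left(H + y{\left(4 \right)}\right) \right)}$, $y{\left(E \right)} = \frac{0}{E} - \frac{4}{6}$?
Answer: $- \frac{121}{622} \approx -0.19453$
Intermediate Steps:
$U = 6$ ($U = 3 \cdot 2 = 6$)
$y{\left(E \right)} = - \frac{2}{3}$ ($y{\left(E \right)} = 0 - \frac{2}{3} = - \frac{2}{3}$)
$l{\left(H \right)} = -2 + \left(3 + H\right) \left(- \frac{2}{3} + H\right)$ ($l{\left(H \right)} = -2 + \left(H + 3\right) \left(H - \frac{2}{3}\right) = -2 + \left(3 + H\right) \left(- \frac{2}{3} + H\right)$)
$\frac{1}{l{\left(- \frac{8}{U} - \frac{7}{-11} \right)}} = \frac{1}{-4 + \left(- \frac{8}{6} - \frac{7}{-11}\right)^{2} + \frac{7 \left(- \frac{8}{6} - \frac{7}{-11}\right)}{3}} = \frac{1}{-4 + \left(\left(-8\right) \frac{1}{6} - - \frac{7}{11}\right)^{2} + \frac{7 \left(\left(-8\right) \frac{1}{6} - - \frac{7}{11}\right)}{3}} = \frac{1}{-4 + \left(- \frac{4}{3} + \frac{7}{11}\right)^{2} + \frac{7 \left(- \frac{4}{3} + \frac{7}{11}\right)}{3}} = \frac{1}{-4 + \left(- \frac{23}{33}\right)^{2} + \frac{7}{3} \left(- \frac{23}{33}\right)} = \frac{1}{-4 + \frac{529}{1089} - \frac{161}{99}} = \frac{1}{- \frac{622}{121}} = - \frac{121}{622}$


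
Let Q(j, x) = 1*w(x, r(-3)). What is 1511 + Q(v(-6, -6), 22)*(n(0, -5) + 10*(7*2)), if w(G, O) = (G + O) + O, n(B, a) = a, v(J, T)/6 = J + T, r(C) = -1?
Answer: 4211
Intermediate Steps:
v(J, T) = 6*J + 6*T (v(J, T) = 6*(J + T) = 6*J + 6*T)
w(G, O) = G + 2*O
Q(j, x) = -2 + x (Q(j, x) = 1*(x + 2*(-1)) = 1*(x - 2) = 1*(-2 + x) = -2 + x)
1511 + Q(v(-6, -6), 22)*(n(0, -5) + 10*(7*2)) = 1511 + (-2 + 22)*(-5 + 10*(7*2)) = 1511 + 20*(-5 + 10*14) = 1511 + 20*(-5 + 140) = 1511 + 20*135 = 1511 + 2700 = 4211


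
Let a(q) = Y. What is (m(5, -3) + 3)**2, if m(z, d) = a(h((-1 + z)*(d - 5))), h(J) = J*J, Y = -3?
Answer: 0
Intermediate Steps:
h(J) = J**2
a(q) = -3
m(z, d) = -3
(m(5, -3) + 3)**2 = (-3 + 3)**2 = 0**2 = 0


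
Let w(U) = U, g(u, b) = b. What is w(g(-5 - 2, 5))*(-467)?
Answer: -2335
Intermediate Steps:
w(g(-5 - 2, 5))*(-467) = 5*(-467) = -2335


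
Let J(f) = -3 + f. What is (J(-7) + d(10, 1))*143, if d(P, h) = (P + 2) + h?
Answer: 429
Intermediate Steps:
d(P, h) = 2 + P + h (d(P, h) = (2 + P) + h = 2 + P + h)
(J(-7) + d(10, 1))*143 = ((-3 - 7) + (2 + 10 + 1))*143 = (-10 + 13)*143 = 3*143 = 429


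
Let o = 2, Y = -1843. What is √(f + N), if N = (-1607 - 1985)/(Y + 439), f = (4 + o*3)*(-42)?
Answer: I*√5714358/117 ≈ 20.431*I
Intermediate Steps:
f = -420 (f = (4 + 2*3)*(-42) = (4 + 6)*(-42) = 10*(-42) = -420)
N = 898/351 (N = (-1607 - 1985)/(-1843 + 439) = -3592/(-1404) = -3592*(-1/1404) = 898/351 ≈ 2.5584)
√(f + N) = √(-420 + 898/351) = √(-146522/351) = I*√5714358/117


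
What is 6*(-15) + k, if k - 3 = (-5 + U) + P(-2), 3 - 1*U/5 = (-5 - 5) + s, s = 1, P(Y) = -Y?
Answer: -30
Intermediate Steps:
U = 60 (U = 15 - 5*((-5 - 5) + 1) = 15 - 5*(-10 + 1) = 15 - 5*(-9) = 15 + 45 = 60)
k = 60 (k = 3 + ((-5 + 60) - 1*(-2)) = 3 + (55 + 2) = 3 + 57 = 60)
6*(-15) + k = 6*(-15) + 60 = -90 + 60 = -30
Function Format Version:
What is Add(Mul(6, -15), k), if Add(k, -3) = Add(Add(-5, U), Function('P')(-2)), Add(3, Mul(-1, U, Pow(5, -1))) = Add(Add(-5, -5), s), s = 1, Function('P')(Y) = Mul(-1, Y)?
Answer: -30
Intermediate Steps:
U = 60 (U = Add(15, Mul(-5, Add(Add(-5, -5), 1))) = Add(15, Mul(-5, Add(-10, 1))) = Add(15, Mul(-5, -9)) = Add(15, 45) = 60)
k = 60 (k = Add(3, Add(Add(-5, 60), Mul(-1, -2))) = Add(3, Add(55, 2)) = Add(3, 57) = 60)
Add(Mul(6, -15), k) = Add(Mul(6, -15), 60) = Add(-90, 60) = -30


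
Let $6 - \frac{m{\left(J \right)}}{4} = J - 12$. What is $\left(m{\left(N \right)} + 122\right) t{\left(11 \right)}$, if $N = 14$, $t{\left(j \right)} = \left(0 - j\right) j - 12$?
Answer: $-18354$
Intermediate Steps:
$t{\left(j \right)} = -12 - j^{2}$ ($t{\left(j \right)} = - j j - 12 = - j^{2} - 12 = -12 - j^{2}$)
$m{\left(J \right)} = 72 - 4 J$ ($m{\left(J \right)} = 24 - 4 \left(J - 12\right) = 24 - 4 \left(-12 + J\right) = 24 - \left(-48 + 4 J\right) = 72 - 4 J$)
$\left(m{\left(N \right)} + 122\right) t{\left(11 \right)} = \left(\left(72 - 56\right) + 122\right) \left(-12 - 11^{2}\right) = \left(\left(72 - 56\right) + 122\right) \left(-12 - 121\right) = \left(16 + 122\right) \left(-12 - 121\right) = 138 \left(-133\right) = -18354$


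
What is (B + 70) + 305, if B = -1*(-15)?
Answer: 390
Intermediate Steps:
B = 15
(B + 70) + 305 = (15 + 70) + 305 = 85 + 305 = 390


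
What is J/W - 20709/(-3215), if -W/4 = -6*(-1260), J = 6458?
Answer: 60547769/9722160 ≈ 6.2278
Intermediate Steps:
W = -30240 (W = -(-24)*(-1260) = -4*7560 = -30240)
J/W - 20709/(-3215) = 6458/(-30240) - 20709/(-3215) = 6458*(-1/30240) - 20709*(-1/3215) = -3229/15120 + 20709/3215 = 60547769/9722160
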